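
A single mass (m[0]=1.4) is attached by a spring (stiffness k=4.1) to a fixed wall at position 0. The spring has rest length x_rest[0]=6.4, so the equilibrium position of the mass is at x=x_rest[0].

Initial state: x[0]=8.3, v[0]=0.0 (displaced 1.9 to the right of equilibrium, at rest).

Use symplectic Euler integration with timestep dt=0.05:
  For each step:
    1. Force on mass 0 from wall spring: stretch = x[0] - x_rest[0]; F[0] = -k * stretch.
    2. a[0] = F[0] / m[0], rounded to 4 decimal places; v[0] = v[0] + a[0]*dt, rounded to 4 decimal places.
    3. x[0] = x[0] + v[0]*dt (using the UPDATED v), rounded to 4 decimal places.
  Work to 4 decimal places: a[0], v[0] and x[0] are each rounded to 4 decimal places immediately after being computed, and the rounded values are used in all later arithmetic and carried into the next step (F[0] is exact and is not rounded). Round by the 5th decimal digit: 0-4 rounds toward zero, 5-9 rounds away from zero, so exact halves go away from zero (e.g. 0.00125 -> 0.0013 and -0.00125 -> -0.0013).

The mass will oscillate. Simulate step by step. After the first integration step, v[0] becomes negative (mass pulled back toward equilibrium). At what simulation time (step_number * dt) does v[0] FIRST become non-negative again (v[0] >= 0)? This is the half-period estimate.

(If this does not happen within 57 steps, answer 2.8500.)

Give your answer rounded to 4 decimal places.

Step 0: x=[8.3000] v=[0.0000]
Step 1: x=[8.2861] v=[-0.2782]
Step 2: x=[8.2584] v=[-0.5544]
Step 3: x=[8.2171] v=[-0.8265]
Step 4: x=[8.1625] v=[-1.0926]
Step 5: x=[8.0950] v=[-1.3507]
Step 6: x=[8.0151] v=[-1.5989]
Step 7: x=[7.9233] v=[-1.8354]
Step 8: x=[7.8204] v=[-2.0585]
Step 9: x=[7.7071] v=[-2.2665]
Step 10: x=[7.5842] v=[-2.4579]
Step 11: x=[7.4526] v=[-2.6313]
Step 12: x=[7.3133] v=[-2.7854]
Step 13: x=[7.1673] v=[-2.9191]
Step 14: x=[7.0157] v=[-3.0315]
Step 15: x=[6.8596] v=[-3.1217]
Step 16: x=[6.7002] v=[-3.1890]
Step 17: x=[6.5386] v=[-3.2330]
Step 18: x=[6.3759] v=[-3.2533]
Step 19: x=[6.2134] v=[-3.2498]
Step 20: x=[6.0523] v=[-3.2225]
Step 21: x=[5.8937] v=[-3.1716]
Step 22: x=[5.7388] v=[-3.0975]
Step 23: x=[5.5888] v=[-3.0007]
Step 24: x=[5.4447] v=[-2.8819]
Step 25: x=[5.3076] v=[-2.7420]
Step 26: x=[5.1785] v=[-2.5820]
Step 27: x=[5.0583] v=[-2.4031]
Step 28: x=[4.9480] v=[-2.2066]
Step 29: x=[4.8483] v=[-1.9940]
Step 30: x=[4.7600] v=[-1.7668]
Step 31: x=[4.6837] v=[-1.5267]
Step 32: x=[4.6199] v=[-1.2754]
Step 33: x=[4.5692] v=[-1.0147]
Step 34: x=[4.5319] v=[-0.7466]
Step 35: x=[4.5082] v=[-0.4731]
Step 36: x=[4.4984] v=[-0.1961]
Step 37: x=[4.5025] v=[0.0824]
First v>=0 after going negative at step 37, time=1.8500

Answer: 1.8500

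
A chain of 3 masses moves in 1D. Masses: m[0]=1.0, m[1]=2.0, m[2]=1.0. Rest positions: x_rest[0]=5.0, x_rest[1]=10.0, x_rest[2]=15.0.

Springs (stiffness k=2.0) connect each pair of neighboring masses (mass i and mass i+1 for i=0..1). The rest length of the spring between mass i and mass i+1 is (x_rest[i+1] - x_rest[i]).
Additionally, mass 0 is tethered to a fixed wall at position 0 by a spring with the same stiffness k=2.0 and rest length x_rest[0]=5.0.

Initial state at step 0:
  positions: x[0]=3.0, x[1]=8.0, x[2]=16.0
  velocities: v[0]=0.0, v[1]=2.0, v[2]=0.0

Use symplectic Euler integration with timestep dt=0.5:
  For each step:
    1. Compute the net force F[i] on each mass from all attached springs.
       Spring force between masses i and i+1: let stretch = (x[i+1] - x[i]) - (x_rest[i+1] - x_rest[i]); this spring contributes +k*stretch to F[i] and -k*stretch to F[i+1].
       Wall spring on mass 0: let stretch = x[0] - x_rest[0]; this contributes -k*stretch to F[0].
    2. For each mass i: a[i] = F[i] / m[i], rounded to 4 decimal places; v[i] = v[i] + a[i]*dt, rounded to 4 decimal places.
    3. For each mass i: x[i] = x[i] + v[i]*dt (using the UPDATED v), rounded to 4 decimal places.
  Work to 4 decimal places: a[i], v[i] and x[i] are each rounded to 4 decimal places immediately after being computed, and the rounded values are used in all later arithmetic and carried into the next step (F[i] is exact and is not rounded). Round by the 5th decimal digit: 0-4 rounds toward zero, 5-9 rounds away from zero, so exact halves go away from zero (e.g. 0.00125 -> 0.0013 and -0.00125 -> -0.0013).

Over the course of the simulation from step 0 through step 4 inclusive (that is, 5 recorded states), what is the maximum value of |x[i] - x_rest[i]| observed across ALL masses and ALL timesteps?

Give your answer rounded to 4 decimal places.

Step 0: x=[3.0000 8.0000 16.0000] v=[0.0000 2.0000 0.0000]
Step 1: x=[4.0000 9.7500 14.5000] v=[2.0000 3.5000 -3.0000]
Step 2: x=[5.8750 11.2500 13.1250] v=[3.7500 3.0000 -2.7500]
Step 3: x=[7.5000 11.8750 13.3125] v=[3.2500 1.2500 0.3750]
Step 4: x=[7.5625 11.7656 15.2813] v=[0.1250 -0.2188 3.9375]
Max displacement = 2.5625

Answer: 2.5625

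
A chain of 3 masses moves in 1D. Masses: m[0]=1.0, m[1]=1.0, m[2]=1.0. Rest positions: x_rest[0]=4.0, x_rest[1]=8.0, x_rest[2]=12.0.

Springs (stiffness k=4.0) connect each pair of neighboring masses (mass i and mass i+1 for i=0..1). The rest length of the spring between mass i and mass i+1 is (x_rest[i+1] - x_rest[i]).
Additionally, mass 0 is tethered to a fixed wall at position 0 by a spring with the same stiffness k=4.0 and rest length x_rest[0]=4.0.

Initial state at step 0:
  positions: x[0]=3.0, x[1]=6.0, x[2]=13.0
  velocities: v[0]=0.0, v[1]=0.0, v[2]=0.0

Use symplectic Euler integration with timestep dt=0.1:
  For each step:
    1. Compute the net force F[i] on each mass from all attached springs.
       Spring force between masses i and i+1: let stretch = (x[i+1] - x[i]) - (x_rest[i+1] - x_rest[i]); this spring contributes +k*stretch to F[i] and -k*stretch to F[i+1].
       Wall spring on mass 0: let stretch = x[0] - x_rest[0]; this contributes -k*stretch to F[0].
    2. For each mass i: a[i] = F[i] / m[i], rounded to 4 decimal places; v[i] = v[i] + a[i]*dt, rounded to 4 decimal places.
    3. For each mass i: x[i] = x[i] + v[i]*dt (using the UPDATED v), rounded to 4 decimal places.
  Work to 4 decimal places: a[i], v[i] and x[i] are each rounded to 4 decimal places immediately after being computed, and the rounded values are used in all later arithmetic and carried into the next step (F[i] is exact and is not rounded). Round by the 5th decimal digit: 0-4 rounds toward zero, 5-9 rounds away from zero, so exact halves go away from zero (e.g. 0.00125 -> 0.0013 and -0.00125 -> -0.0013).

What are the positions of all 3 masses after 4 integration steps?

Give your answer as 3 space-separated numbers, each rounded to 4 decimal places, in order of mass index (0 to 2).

Answer: 3.0877 7.3505 11.9601

Derivation:
Step 0: x=[3.0000 6.0000 13.0000] v=[0.0000 0.0000 0.0000]
Step 1: x=[3.0000 6.1600 12.8800] v=[0.0000 1.6000 -1.2000]
Step 2: x=[3.0064 6.4624 12.6512] v=[0.0640 3.0240 -2.2880]
Step 3: x=[3.0308 6.8741 12.3349] v=[0.2438 4.1171 -3.1635]
Step 4: x=[3.0877 7.3505 11.9601] v=[0.5688 4.7641 -3.7478]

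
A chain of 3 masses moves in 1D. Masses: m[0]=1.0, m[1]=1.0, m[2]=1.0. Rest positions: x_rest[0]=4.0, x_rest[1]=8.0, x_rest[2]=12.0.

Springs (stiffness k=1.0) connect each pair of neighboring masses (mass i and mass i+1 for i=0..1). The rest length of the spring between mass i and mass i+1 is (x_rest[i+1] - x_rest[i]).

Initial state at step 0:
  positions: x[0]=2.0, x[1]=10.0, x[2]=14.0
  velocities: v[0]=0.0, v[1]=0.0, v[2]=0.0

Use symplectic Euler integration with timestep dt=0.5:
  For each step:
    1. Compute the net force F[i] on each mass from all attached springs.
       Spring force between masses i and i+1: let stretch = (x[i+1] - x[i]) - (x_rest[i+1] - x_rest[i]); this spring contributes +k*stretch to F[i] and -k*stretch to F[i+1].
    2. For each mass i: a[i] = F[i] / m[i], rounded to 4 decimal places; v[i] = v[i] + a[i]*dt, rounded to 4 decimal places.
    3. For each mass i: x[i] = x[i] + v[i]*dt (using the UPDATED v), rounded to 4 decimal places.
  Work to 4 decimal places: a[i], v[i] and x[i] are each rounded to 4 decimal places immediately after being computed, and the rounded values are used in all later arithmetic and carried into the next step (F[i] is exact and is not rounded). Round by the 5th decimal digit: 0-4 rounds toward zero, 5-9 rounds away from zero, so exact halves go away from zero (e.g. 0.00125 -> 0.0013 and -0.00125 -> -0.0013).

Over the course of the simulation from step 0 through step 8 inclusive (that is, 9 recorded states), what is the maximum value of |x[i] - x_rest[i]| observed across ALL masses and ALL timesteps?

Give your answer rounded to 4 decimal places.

Answer: 2.4688

Derivation:
Step 0: x=[2.0000 10.0000 14.0000] v=[0.0000 0.0000 0.0000]
Step 1: x=[3.0000 9.0000 14.0000] v=[2.0000 -2.0000 0.0000]
Step 2: x=[4.5000 7.7500 13.7500] v=[3.0000 -2.5000 -0.5000]
Step 3: x=[5.8125 7.1875 13.0000] v=[2.6250 -1.1250 -1.5000]
Step 4: x=[6.4688 7.7344 11.7969] v=[1.3125 1.0938 -2.4063]
Step 5: x=[6.4415 8.9806 10.5781] v=[-0.0547 2.4923 -2.4376]
Step 6: x=[6.0489 9.9914 9.9599] v=[-0.7852 2.0215 -1.2364]
Step 7: x=[5.6419 10.0087 10.3496] v=[-0.8140 0.0345 0.7794]
Step 8: x=[5.3266 9.0195 11.6541] v=[-0.6306 -1.9785 2.6090]
Max displacement = 2.4688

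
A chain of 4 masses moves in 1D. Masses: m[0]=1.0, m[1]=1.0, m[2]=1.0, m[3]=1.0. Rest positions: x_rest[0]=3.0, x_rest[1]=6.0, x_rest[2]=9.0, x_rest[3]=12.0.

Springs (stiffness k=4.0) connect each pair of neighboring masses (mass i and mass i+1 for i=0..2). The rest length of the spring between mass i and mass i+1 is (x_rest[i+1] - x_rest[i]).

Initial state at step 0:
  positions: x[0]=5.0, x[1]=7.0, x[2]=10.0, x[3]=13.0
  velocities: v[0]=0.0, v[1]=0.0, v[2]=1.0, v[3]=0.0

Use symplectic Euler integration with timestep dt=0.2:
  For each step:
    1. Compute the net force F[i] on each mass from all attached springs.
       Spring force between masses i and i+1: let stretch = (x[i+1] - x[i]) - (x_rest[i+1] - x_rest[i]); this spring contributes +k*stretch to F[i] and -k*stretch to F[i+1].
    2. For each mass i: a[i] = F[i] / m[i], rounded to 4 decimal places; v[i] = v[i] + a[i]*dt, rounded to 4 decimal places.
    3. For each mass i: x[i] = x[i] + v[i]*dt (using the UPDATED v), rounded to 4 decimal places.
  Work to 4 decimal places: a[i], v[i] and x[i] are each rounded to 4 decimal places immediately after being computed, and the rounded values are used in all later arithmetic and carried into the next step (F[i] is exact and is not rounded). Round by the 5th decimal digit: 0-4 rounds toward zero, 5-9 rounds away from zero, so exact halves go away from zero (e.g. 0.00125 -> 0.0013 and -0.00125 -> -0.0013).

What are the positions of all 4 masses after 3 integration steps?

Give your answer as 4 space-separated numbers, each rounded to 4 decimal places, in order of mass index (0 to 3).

Answer: 4.2806 7.7204 10.4822 13.1167

Derivation:
Step 0: x=[5.0000 7.0000 10.0000 13.0000] v=[0.0000 0.0000 1.0000 0.0000]
Step 1: x=[4.8400 7.1600 10.2000 13.0000] v=[-0.8000 0.8000 1.0000 0.0000]
Step 2: x=[4.5712 7.4352 10.3616 13.0320] v=[-1.3440 1.3760 0.8080 0.1600]
Step 3: x=[4.2806 7.7204 10.4822 13.1167] v=[-1.4528 1.4259 0.6032 0.4237]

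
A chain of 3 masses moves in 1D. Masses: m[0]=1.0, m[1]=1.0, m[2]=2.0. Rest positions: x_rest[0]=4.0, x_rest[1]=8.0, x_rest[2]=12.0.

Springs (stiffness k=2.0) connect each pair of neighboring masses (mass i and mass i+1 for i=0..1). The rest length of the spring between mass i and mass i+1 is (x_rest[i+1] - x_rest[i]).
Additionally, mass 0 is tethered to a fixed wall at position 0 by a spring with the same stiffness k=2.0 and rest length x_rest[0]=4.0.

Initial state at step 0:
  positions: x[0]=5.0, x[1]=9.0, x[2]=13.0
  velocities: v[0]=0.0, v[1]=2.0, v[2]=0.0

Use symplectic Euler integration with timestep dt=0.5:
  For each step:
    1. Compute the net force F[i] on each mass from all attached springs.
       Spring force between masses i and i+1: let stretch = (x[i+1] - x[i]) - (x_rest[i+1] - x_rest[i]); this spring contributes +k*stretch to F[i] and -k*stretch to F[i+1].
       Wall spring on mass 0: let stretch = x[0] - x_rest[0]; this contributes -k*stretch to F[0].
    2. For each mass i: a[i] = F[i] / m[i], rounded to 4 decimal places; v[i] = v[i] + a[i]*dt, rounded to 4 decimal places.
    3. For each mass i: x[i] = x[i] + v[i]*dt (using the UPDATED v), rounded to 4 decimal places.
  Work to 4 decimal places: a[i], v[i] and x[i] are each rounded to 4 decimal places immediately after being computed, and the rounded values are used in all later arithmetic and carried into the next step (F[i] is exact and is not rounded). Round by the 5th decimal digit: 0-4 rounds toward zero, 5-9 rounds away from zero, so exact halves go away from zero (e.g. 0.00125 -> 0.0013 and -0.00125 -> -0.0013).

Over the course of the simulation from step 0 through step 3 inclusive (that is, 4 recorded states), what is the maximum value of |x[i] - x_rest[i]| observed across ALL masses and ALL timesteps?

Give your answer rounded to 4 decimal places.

Step 0: x=[5.0000 9.0000 13.0000] v=[0.0000 2.0000 0.0000]
Step 1: x=[4.5000 10.0000 13.0000] v=[-1.0000 2.0000 0.0000]
Step 2: x=[4.5000 9.7500 13.2500] v=[0.0000 -0.5000 0.5000]
Step 3: x=[4.8750 8.6250 13.6250] v=[0.7500 -2.2500 0.7500]
Max displacement = 2.0000

Answer: 2.0000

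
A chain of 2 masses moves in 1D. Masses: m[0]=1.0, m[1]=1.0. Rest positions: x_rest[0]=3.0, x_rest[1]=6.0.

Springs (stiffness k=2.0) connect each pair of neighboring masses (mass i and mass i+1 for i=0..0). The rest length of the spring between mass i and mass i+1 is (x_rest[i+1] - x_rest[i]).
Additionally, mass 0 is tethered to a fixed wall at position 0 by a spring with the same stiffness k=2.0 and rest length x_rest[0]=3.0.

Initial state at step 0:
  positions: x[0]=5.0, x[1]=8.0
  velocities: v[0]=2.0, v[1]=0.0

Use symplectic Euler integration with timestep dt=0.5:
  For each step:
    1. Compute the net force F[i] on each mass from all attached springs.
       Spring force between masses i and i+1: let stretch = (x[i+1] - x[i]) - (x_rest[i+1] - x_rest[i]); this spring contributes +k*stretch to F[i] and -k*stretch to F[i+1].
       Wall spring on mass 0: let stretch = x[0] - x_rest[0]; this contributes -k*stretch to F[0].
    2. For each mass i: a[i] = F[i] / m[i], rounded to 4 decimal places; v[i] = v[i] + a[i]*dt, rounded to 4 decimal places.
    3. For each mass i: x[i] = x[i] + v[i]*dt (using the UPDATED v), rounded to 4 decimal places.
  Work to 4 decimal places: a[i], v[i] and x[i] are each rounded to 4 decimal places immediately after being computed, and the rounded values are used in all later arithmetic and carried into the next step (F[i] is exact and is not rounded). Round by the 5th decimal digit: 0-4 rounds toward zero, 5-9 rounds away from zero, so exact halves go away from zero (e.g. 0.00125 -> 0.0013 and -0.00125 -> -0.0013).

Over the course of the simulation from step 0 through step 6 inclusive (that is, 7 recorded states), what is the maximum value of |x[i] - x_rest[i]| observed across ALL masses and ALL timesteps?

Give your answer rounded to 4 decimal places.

Step 0: x=[5.0000 8.0000] v=[2.0000 0.0000]
Step 1: x=[5.0000 8.0000] v=[0.0000 0.0000]
Step 2: x=[4.0000 8.0000] v=[-2.0000 0.0000]
Step 3: x=[3.0000 7.5000] v=[-2.0000 -1.0000]
Step 4: x=[2.7500 6.2500] v=[-0.5000 -2.5000]
Step 5: x=[2.8750 4.7500] v=[0.2500 -3.0000]
Step 6: x=[2.5000 3.8125] v=[-0.7500 -1.8750]
Max displacement = 2.1875

Answer: 2.1875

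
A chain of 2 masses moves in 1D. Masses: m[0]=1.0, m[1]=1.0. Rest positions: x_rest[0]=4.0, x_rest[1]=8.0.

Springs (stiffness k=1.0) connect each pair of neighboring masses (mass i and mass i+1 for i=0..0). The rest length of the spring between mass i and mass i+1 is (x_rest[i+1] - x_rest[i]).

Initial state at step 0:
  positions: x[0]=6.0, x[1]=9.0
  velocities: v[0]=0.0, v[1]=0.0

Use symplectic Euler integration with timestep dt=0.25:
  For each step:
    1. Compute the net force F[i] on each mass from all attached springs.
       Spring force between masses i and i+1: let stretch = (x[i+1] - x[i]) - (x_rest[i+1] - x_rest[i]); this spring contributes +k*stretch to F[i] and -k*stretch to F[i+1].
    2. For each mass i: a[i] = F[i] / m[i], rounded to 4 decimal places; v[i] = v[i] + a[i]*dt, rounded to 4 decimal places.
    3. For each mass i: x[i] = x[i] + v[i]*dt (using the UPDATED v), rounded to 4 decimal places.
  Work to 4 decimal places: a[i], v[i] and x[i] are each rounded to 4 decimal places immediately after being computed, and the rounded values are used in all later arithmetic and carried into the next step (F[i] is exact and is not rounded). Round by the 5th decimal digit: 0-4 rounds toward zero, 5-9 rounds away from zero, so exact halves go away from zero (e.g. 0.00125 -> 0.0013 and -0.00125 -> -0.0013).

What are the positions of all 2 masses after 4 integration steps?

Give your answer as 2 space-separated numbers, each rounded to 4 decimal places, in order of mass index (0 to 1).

Step 0: x=[6.0000 9.0000] v=[0.0000 0.0000]
Step 1: x=[5.9375 9.0625] v=[-0.2500 0.2500]
Step 2: x=[5.8203 9.1797] v=[-0.4688 0.4688]
Step 3: x=[5.6631 9.3370] v=[-0.6290 0.6290]
Step 4: x=[5.4855 9.5146] v=[-0.7105 0.7105]

Answer: 5.4855 9.5146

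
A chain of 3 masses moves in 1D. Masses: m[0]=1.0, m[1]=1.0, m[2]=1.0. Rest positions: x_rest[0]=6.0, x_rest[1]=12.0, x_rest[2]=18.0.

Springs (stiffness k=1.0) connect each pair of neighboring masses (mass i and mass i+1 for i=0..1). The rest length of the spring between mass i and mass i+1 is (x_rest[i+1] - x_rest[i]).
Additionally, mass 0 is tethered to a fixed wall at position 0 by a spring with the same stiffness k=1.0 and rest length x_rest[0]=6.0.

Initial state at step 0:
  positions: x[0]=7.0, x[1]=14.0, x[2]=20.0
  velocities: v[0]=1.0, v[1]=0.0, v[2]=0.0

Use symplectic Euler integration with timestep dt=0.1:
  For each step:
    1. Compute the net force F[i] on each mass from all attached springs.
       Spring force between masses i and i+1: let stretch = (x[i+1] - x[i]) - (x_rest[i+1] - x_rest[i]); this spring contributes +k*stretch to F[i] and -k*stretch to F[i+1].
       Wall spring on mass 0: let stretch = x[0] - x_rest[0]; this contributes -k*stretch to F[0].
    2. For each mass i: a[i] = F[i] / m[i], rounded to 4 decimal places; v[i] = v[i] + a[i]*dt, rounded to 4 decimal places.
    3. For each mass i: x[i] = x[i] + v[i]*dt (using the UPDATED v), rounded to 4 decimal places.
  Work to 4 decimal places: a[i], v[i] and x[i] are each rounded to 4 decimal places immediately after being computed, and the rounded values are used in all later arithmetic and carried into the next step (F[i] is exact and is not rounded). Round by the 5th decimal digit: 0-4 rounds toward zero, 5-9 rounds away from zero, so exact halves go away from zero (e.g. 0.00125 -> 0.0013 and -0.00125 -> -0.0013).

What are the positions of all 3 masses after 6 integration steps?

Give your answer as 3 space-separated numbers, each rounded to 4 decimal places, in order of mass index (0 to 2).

Step 0: x=[7.0000 14.0000 20.0000] v=[1.0000 0.0000 0.0000]
Step 1: x=[7.1000 13.9900 20.0000] v=[1.0000 -0.1000 0.0000]
Step 2: x=[7.1979 13.9712 19.9999] v=[0.9790 -0.1880 -0.0010]
Step 3: x=[7.2916 13.9450 19.9995] v=[0.9365 -0.2625 -0.0039]
Step 4: x=[7.3789 13.9128 19.9986] v=[0.8727 -0.3224 -0.0094]
Step 5: x=[7.4577 13.8761 19.9968] v=[0.7882 -0.3672 -0.0180]
Step 6: x=[7.5261 13.8364 19.9938] v=[0.6843 -0.3970 -0.0301]

Answer: 7.5261 13.8364 19.9938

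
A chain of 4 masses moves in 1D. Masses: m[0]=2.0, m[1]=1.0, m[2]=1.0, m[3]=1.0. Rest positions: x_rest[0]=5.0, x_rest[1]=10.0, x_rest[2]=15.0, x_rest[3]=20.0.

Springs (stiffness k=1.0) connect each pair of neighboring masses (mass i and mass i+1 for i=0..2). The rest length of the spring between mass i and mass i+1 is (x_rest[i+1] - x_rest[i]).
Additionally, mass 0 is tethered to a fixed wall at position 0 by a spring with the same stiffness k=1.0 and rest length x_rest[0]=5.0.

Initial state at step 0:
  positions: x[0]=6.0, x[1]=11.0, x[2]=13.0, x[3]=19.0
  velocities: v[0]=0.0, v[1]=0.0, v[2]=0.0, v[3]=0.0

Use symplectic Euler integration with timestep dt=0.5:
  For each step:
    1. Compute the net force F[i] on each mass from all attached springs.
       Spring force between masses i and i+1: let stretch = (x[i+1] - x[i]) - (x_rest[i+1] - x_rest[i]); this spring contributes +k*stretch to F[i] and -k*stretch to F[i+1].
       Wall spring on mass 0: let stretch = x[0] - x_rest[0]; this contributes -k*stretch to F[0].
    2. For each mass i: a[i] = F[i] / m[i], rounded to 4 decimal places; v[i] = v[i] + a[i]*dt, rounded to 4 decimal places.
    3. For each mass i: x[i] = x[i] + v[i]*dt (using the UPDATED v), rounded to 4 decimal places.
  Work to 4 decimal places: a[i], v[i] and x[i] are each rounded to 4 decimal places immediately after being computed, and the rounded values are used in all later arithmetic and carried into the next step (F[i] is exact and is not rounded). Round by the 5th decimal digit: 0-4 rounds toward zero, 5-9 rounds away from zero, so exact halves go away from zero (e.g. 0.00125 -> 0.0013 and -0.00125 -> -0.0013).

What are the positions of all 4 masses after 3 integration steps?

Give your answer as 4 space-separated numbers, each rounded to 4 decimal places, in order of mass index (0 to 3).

Step 0: x=[6.0000 11.0000 13.0000 19.0000] v=[0.0000 0.0000 0.0000 0.0000]
Step 1: x=[5.8750 10.2500 14.0000 18.7500] v=[-0.2500 -1.5000 2.0000 -0.5000]
Step 2: x=[5.5625 9.3438 15.2500 18.5625] v=[-0.6250 -1.8125 2.5000 -0.3750]
Step 3: x=[5.0274 8.9688 15.8516 18.7969] v=[-1.0703 -0.7501 1.2032 0.4688]

Answer: 5.0274 8.9688 15.8516 18.7969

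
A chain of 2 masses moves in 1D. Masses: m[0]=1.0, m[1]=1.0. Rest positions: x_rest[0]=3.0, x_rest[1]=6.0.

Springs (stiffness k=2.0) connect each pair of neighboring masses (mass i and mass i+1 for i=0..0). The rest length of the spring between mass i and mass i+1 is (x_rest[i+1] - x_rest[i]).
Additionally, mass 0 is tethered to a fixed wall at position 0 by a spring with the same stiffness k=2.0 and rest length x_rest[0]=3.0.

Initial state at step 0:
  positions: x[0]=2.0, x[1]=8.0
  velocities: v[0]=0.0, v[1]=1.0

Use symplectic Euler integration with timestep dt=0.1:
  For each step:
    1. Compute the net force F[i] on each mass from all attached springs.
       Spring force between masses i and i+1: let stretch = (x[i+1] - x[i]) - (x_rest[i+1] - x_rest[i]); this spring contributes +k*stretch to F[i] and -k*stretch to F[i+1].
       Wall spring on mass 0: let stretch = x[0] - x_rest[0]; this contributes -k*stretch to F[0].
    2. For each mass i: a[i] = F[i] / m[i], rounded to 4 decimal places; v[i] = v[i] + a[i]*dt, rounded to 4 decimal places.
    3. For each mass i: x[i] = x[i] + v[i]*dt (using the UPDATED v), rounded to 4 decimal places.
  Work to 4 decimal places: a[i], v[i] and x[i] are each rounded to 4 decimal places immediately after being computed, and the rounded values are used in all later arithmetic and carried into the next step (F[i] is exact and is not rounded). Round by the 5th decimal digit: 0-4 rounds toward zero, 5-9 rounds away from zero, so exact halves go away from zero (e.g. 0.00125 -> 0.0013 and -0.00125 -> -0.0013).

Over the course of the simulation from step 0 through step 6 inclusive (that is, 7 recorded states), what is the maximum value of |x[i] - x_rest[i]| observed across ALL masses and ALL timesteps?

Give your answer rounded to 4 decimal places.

Answer: 2.0400

Derivation:
Step 0: x=[2.0000 8.0000] v=[0.0000 1.0000]
Step 1: x=[2.0800 8.0400] v=[0.8000 0.4000]
Step 2: x=[2.2376 8.0208] v=[1.5760 -0.1920]
Step 3: x=[2.4661 7.9459] v=[2.2851 -0.7486]
Step 4: x=[2.7549 7.8214] v=[2.8878 -1.2446]
Step 5: x=[3.0899 7.6556] v=[3.3501 -1.6579]
Step 6: x=[3.4544 7.4585] v=[3.6453 -1.9710]
Max displacement = 2.0400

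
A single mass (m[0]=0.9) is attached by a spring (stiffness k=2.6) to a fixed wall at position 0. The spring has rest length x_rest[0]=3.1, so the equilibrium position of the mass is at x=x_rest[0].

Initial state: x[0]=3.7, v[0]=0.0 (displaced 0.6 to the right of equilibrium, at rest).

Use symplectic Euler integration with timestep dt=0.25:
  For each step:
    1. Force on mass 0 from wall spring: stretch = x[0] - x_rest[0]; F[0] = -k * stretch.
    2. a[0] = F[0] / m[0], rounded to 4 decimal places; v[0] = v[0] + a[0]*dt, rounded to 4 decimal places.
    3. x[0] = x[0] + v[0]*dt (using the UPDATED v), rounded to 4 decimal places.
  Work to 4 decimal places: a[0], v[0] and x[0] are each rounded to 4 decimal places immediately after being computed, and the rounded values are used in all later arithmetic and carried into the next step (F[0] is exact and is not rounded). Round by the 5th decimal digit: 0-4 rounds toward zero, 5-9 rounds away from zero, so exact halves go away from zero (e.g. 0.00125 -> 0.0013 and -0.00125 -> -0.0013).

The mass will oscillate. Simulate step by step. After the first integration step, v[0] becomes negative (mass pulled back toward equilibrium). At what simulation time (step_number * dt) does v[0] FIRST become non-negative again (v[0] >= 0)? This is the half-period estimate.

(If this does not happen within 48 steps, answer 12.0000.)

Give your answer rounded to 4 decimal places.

Step 0: x=[3.7000] v=[0.0000]
Step 1: x=[3.5917] v=[-0.4333]
Step 2: x=[3.3946] v=[-0.7884]
Step 3: x=[3.1443] v=[-1.0012]
Step 4: x=[2.8860] v=[-1.0332]
Step 5: x=[2.6663] v=[-0.8787]
Step 6: x=[2.5249] v=[-0.5655]
Step 7: x=[2.4874] v=[-0.1502]
Step 8: x=[2.5605] v=[0.2922]
First v>=0 after going negative at step 8, time=2.0000

Answer: 2.0000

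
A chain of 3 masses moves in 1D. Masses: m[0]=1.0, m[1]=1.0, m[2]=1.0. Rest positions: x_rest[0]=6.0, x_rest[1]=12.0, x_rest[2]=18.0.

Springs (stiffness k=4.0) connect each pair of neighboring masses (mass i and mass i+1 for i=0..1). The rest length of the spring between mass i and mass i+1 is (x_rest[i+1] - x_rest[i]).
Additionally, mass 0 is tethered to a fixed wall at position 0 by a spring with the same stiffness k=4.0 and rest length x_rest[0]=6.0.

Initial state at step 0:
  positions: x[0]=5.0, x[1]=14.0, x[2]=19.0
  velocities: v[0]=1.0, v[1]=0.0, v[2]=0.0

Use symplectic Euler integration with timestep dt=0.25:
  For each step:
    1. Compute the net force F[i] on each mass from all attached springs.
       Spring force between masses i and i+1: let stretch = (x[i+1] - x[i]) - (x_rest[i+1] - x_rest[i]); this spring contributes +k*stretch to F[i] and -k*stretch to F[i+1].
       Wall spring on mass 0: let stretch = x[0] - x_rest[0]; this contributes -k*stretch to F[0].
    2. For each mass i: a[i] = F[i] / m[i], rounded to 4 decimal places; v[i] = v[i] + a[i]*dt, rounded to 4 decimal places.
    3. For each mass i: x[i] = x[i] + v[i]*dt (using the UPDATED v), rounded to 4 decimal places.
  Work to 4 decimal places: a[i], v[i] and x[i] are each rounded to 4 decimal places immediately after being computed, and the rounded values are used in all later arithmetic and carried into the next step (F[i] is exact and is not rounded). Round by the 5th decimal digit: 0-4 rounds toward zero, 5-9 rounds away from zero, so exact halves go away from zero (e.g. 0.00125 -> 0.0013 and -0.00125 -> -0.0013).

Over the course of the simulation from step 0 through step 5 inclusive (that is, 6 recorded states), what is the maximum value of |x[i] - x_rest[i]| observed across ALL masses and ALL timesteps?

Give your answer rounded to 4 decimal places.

Answer: 2.1563

Derivation:
Step 0: x=[5.0000 14.0000 19.0000] v=[1.0000 0.0000 0.0000]
Step 1: x=[6.2500 13.0000 19.2500] v=[5.0000 -4.0000 1.0000]
Step 2: x=[7.6250 11.8750 19.4375] v=[5.5000 -4.5000 0.7500]
Step 3: x=[8.1563 11.5781 19.2344] v=[2.1250 -1.1875 -0.8125]
Step 4: x=[7.5039 12.3399 18.6172] v=[-2.6095 3.0470 -2.4688]
Step 5: x=[6.1846 13.4620 17.9307] v=[-5.2774 4.4883 -2.7461]
Max displacement = 2.1563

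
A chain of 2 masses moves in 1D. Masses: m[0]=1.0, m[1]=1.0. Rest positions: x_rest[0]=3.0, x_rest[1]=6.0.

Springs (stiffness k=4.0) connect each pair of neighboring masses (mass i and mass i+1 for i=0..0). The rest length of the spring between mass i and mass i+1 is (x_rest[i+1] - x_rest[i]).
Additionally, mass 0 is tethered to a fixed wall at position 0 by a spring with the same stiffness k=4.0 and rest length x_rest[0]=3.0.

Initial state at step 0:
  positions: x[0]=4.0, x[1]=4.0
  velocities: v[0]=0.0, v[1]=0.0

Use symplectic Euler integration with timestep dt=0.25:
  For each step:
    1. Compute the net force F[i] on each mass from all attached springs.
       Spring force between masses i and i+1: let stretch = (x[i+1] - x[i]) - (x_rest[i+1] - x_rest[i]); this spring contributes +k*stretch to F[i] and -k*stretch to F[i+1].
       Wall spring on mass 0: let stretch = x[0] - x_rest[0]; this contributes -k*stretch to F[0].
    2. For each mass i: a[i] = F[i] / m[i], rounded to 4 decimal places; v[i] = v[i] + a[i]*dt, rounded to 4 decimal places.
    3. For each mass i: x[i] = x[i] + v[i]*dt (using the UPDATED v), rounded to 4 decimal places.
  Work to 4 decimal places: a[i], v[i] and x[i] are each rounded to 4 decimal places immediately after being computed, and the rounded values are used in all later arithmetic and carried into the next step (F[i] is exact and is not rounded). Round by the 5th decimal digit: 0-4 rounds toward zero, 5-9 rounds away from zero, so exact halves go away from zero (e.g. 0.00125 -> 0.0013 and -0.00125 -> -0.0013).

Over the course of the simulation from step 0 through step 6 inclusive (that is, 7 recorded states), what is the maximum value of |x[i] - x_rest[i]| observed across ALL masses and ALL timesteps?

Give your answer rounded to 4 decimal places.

Step 0: x=[4.0000 4.0000] v=[0.0000 0.0000]
Step 1: x=[3.0000 4.7500] v=[-4.0000 3.0000]
Step 2: x=[1.6875 5.8125] v=[-5.2500 4.2500]
Step 3: x=[0.9844 6.5938] v=[-2.8125 3.1250]
Step 4: x=[1.4375 6.7227] v=[1.8125 0.5156]
Step 5: x=[2.8526 6.2803] v=[5.6602 -1.7696]
Step 6: x=[4.4114 5.7310] v=[6.2353 -2.1973]
Max displacement = 2.0156

Answer: 2.0156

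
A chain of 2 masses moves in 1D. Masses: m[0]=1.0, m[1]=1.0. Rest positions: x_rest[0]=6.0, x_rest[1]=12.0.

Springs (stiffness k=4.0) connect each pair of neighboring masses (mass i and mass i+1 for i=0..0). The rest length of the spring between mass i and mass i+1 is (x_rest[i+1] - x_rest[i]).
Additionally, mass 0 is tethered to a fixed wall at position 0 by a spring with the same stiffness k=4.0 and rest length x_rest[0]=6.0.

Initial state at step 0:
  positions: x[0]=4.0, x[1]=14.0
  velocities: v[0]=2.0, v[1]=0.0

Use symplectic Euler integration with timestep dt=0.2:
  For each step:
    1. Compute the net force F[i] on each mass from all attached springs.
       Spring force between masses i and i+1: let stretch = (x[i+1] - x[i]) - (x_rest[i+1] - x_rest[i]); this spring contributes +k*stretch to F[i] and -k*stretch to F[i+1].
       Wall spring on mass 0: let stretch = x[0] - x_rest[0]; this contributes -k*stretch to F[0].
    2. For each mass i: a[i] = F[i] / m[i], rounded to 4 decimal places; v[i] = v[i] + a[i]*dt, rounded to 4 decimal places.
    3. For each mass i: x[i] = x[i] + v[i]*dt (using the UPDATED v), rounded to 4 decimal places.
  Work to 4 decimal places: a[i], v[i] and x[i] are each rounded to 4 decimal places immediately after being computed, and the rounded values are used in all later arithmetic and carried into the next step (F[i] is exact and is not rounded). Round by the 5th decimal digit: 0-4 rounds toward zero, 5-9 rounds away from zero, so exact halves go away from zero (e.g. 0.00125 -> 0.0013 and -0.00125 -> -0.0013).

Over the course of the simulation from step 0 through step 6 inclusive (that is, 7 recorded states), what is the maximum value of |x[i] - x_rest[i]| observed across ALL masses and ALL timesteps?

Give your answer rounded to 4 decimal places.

Step 0: x=[4.0000 14.0000] v=[2.0000 0.0000]
Step 1: x=[5.3600 13.3600] v=[6.8000 -3.2000]
Step 2: x=[7.1424 12.4000] v=[8.9120 -4.8000]
Step 3: x=[8.6232 11.5588] v=[7.4042 -4.2061]
Step 4: x=[9.1940 11.2079] v=[2.8541 -1.7546]
Step 5: x=[8.6160 11.4948] v=[-2.8900 1.4343]
Step 6: x=[7.1200 12.2811] v=[-7.4798 3.9313]
Max displacement = 3.1940

Answer: 3.1940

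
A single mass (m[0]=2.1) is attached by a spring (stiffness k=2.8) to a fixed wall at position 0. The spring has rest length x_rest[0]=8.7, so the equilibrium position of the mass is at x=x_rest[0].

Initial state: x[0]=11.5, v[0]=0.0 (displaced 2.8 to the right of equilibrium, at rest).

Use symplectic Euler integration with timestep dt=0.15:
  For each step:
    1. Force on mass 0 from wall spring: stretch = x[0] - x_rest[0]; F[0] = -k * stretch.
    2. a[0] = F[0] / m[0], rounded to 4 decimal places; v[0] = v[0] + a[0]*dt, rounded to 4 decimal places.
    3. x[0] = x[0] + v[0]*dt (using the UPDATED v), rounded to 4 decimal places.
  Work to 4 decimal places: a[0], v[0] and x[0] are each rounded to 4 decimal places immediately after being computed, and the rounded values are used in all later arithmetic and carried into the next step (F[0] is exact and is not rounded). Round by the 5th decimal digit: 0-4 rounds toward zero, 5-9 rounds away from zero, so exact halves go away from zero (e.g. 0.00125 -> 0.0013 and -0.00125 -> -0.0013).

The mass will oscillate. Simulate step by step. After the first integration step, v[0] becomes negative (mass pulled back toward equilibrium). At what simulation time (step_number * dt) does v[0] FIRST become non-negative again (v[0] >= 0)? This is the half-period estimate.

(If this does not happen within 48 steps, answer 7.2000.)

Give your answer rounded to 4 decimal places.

Step 0: x=[11.5000] v=[0.0000]
Step 1: x=[11.4160] v=[-0.5600]
Step 2: x=[11.2505] v=[-1.1032]
Step 3: x=[11.0085] v=[-1.6133]
Step 4: x=[10.6973] v=[-2.0750]
Step 5: x=[10.3261] v=[-2.4745]
Step 6: x=[9.9061] v=[-2.7997]
Step 7: x=[9.4500] v=[-3.0409]
Step 8: x=[8.9714] v=[-3.1909]
Step 9: x=[8.4846] v=[-3.2452]
Step 10: x=[8.0043] v=[-3.2021]
Step 11: x=[7.5449] v=[-3.0630]
Step 12: x=[7.1201] v=[-2.8320]
Step 13: x=[6.7427] v=[-2.5160]
Step 14: x=[6.4240] v=[-2.1245]
Step 15: x=[6.1736] v=[-1.6693]
Step 16: x=[5.9990] v=[-1.1640]
Step 17: x=[5.9054] v=[-0.6238]
Step 18: x=[5.8957] v=[-0.0649]
Step 19: x=[5.9701] v=[0.4960]
First v>=0 after going negative at step 19, time=2.8500

Answer: 2.8500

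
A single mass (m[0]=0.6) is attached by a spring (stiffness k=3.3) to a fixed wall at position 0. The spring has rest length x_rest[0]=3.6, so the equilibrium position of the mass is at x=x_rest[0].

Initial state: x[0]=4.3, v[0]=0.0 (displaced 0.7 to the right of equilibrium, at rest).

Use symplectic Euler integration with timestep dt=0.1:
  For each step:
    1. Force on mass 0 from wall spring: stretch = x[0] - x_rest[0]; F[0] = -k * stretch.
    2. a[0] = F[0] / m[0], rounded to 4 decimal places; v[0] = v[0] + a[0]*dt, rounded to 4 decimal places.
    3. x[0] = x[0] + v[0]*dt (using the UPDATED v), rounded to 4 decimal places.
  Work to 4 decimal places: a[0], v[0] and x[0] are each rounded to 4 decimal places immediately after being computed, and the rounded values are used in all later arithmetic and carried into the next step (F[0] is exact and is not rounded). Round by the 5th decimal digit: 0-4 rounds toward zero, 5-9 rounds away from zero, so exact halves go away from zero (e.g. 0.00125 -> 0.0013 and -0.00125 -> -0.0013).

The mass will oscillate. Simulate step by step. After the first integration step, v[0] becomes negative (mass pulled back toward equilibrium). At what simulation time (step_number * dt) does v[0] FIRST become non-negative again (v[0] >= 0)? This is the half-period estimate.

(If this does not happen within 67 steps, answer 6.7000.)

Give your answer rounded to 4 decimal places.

Step 0: x=[4.3000] v=[0.0000]
Step 1: x=[4.2615] v=[-0.3850]
Step 2: x=[4.1866] v=[-0.7488]
Step 3: x=[4.0795] v=[-1.0714]
Step 4: x=[3.9460] v=[-1.3351]
Step 5: x=[3.7935] v=[-1.5254]
Step 6: x=[3.6303] v=[-1.6318]
Step 7: x=[3.4655] v=[-1.6485]
Step 8: x=[3.3081] v=[-1.5745]
Step 9: x=[3.1667] v=[-1.4140]
Step 10: x=[3.0491] v=[-1.1757]
Step 11: x=[2.9618] v=[-0.8727]
Step 12: x=[2.9096] v=[-0.5217]
Step 13: x=[2.8954] v=[-0.1420]
Step 14: x=[2.9200] v=[0.2455]
First v>=0 after going negative at step 14, time=1.4000

Answer: 1.4000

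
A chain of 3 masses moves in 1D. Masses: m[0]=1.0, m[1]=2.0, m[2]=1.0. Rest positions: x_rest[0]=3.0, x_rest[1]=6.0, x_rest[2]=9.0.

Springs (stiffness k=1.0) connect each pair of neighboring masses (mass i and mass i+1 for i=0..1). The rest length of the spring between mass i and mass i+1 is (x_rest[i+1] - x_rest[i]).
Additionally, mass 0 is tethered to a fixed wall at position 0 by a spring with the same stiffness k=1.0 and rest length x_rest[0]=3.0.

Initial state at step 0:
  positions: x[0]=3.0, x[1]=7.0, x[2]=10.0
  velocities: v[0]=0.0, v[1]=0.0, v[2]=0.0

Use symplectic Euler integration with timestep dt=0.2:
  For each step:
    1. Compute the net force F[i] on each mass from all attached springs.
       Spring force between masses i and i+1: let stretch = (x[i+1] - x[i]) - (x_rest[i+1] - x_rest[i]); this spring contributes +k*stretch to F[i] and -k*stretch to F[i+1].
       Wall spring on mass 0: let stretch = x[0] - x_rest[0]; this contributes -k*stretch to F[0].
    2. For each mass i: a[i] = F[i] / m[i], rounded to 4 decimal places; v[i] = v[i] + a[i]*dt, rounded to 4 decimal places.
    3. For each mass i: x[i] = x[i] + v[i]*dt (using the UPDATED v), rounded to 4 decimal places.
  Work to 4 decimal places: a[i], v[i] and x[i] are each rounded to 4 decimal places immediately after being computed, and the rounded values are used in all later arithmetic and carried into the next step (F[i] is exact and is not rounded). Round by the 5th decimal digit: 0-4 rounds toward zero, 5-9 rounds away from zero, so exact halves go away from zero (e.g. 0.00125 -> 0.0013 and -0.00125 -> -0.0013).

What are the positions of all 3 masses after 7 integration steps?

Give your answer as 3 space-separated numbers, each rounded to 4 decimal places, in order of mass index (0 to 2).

Step 0: x=[3.0000 7.0000 10.0000] v=[0.0000 0.0000 0.0000]
Step 1: x=[3.0400 6.9800 10.0000] v=[0.2000 -0.1000 0.0000]
Step 2: x=[3.1160 6.9416 9.9992] v=[0.3800 -0.1920 -0.0040]
Step 3: x=[3.2204 6.8878 9.9961] v=[0.5219 -0.2688 -0.0155]
Step 4: x=[3.3427 6.8229 9.9887] v=[0.6113 -0.3247 -0.0372]
Step 5: x=[3.4705 6.7517 9.9746] v=[0.6388 -0.3561 -0.0704]
Step 6: x=[3.5907 6.6793 9.9516] v=[0.6009 -0.3619 -0.1150]
Step 7: x=[3.6908 6.6106 9.9177] v=[0.5005 -0.3435 -0.1695]

Answer: 3.6908 6.6106 9.9177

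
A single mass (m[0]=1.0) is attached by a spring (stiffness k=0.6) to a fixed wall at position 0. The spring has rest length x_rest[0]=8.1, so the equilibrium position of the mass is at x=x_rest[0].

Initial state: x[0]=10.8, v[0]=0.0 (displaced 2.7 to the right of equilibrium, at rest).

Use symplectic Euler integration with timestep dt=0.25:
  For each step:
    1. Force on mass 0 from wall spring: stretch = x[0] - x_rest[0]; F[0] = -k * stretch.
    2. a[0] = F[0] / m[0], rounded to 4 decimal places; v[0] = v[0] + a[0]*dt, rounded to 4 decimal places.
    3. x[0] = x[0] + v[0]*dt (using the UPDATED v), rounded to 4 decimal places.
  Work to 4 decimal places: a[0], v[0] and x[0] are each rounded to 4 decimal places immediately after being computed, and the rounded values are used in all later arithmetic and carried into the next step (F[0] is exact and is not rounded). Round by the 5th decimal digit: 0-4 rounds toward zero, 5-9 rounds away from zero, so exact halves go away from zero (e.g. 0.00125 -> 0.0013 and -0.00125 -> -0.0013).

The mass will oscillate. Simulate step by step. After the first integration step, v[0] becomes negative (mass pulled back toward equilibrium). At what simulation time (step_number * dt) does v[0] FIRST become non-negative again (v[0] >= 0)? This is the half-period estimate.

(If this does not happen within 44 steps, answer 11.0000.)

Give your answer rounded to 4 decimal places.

Step 0: x=[10.8000] v=[0.0000]
Step 1: x=[10.6988] v=[-0.4050]
Step 2: x=[10.5001] v=[-0.7948]
Step 3: x=[10.2114] v=[-1.1548]
Step 4: x=[9.8435] v=[-1.4715]
Step 5: x=[9.4103] v=[-1.7330]
Step 6: x=[8.9279] v=[-1.9296]
Step 7: x=[8.4145] v=[-2.0538]
Step 8: x=[7.8893] v=[-2.1010]
Step 9: x=[7.3720] v=[-2.0694]
Step 10: x=[6.8820] v=[-1.9602]
Step 11: x=[6.4376] v=[-1.7775]
Step 12: x=[6.0556] v=[-1.5282]
Step 13: x=[5.7502] v=[-1.2216]
Step 14: x=[5.5329] v=[-0.8691]
Step 15: x=[5.4119] v=[-0.4840]
Step 16: x=[5.3917] v=[-0.0808]
Step 17: x=[5.4731] v=[0.3255]
First v>=0 after going negative at step 17, time=4.2500

Answer: 4.2500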